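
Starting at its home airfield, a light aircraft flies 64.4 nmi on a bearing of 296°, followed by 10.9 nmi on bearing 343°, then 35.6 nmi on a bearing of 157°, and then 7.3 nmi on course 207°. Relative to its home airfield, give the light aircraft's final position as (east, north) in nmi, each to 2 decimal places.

(-50.47, -0.62)

Leg 1 (296°, 64.4 nmi): east 64.4 sin 296° = -57.88, north 64.4 cos 296° = 28.23
Leg 2 (343°, 10.9 nmi): east 10.9 sin 343° = -3.19, north 10.9 cos 343° = 10.42
Leg 3 (157°, 35.6 nmi): east 35.6 sin 157° = 13.91, north 35.6 cos 157° = -32.77
Leg 4 (207°, 7.3 nmi): east 7.3 sin 207° = -3.31, north 7.3 cos 207° = -6.50
Summing: -50.47 nmi east, -0.62 nmi north → (-50.47, -0.62).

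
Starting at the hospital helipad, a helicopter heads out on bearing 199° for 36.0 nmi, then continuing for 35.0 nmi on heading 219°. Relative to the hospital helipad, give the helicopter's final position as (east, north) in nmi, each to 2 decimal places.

Leg 1 (199°, 36.0 nmi): east 36.0 sin 199° = -11.72, north 36.0 cos 199° = -34.04
Leg 2 (219°, 35.0 nmi): east 35.0 sin 219° = -22.03, north 35.0 cos 219° = -27.20
Summing: -33.75 nmi east, -61.24 nmi north → (-33.75, -61.24).

(-33.75, -61.24)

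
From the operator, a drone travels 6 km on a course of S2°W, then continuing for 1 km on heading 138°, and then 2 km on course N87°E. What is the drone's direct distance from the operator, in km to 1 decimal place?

Leg 1 (S2°W, 6 km): east 6 sin 182° = -0.21, north 6 cos 182° = -6.00
Leg 2 (138°, 1 km): east 1 sin 138° = 0.67, north 1 cos 138° = -0.74
Leg 3 (N87°E, 2 km): east 2 sin 87° = 2.00, north 2 cos 87° = 0.10
Net: 2.46 east, -6.63 north. Distance = √((2.46)² + (-6.63)²) = 7.075 km.

7.1 km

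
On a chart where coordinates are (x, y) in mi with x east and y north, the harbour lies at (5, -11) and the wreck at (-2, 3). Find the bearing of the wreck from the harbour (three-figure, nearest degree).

333°

Δeast = -2 − 5 = -7.00; Δnorth = 3 − -11 = 14.00.
Bearing = atan2(Δeast, Δnorth) mod 360° = 333.43° ≈ 333°.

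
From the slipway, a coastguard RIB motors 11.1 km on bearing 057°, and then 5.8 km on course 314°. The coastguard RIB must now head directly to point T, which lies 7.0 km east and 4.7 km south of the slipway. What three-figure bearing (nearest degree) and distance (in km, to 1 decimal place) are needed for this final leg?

Leg 1 (057°, 11.1 km): east 11.1 sin 57° = 9.31, north 11.1 cos 57° = 6.05
Leg 2 (314°, 5.8 km): east 5.8 sin 314° = -4.17, north 5.8 cos 314° = 4.03
Current position: (5.14, 10.07). Target: (7.0, -4.7). Remaining: Δeast = 1.86, Δnorth = -14.77.
Bearing = atan2(1.86, -14.77) mod 360° = 172.81°; distance = √((1.86)² + (-14.77)²) = 14.891 km.

173°, 14.9 km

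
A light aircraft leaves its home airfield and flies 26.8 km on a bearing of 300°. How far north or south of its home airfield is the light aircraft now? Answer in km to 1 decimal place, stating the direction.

13.4 km north

Leg 1 (300°, 26.8 km): east 26.8 sin 300° = -23.21, north 26.8 cos 300° = 13.40
Net north component: 13.40 km.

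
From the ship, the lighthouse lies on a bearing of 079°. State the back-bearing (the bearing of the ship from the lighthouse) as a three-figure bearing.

Back-bearing = 079° + 180° = 259°.

259°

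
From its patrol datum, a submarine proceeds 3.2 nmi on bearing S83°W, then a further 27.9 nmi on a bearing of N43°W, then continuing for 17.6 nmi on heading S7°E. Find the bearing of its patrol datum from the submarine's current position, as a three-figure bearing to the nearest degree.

097°

Leg 1 (S83°W, 3.2 nmi): east 3.2 sin 263° = -3.18, north 3.2 cos 263° = -0.39
Leg 2 (N43°W, 27.9 nmi): east 27.9 sin 317° = -19.03, north 27.9 cos 317° = 20.40
Leg 3 (S7°E, 17.6 nmi): east 17.6 sin 173° = 2.14, north 17.6 cos 173° = -17.47
Net displacement: -20.06 east, 2.55 north. Direction back to start is (20.06, -2.55): bearing = atan2(20.06, -2.55) mod 360° = 97.23° ≈ 097°.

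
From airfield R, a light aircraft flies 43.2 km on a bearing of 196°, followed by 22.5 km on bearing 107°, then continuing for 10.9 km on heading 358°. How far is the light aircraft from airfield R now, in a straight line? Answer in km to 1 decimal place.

Leg 1 (196°, 43.2 km): east 43.2 sin 196° = -11.91, north 43.2 cos 196° = -41.53
Leg 2 (107°, 22.5 km): east 22.5 sin 107° = 21.52, north 22.5 cos 107° = -6.58
Leg 3 (358°, 10.9 km): east 10.9 sin 358° = -0.38, north 10.9 cos 358° = 10.89
Net: 9.23 east, -37.21 north. Distance = √((9.23)² + (-37.21)²) = 38.339 km.

38.3 km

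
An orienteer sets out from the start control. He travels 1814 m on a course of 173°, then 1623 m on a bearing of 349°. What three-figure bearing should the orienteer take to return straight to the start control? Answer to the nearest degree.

023°

Leg 1 (173°, 1814 m): east 1814 sin 173° = 221.07, north 1814 cos 173° = -1800.48
Leg 2 (349°, 1623 m): east 1623 sin 349° = -309.68, north 1623 cos 349° = 1593.18
Net displacement: -88.61 east, -207.30 north. Direction back to start is (88.61, 207.30): bearing = atan2(88.61, 207.30) mod 360° = 23.14° ≈ 023°.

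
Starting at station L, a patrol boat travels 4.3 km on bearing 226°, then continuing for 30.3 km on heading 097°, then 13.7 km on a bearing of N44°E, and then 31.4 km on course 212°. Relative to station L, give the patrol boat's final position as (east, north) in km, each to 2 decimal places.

(19.86, -23.45)

Leg 1 (226°, 4.3 km): east 4.3 sin 226° = -3.09, north 4.3 cos 226° = -2.99
Leg 2 (097°, 30.3 km): east 30.3 sin 97° = 30.07, north 30.3 cos 97° = -3.69
Leg 3 (N44°E, 13.7 km): east 13.7 sin 44° = 9.52, north 13.7 cos 44° = 9.85
Leg 4 (212°, 31.4 km): east 31.4 sin 212° = -16.64, north 31.4 cos 212° = -26.63
Summing: 19.86 km east, -23.45 km north → (19.86, -23.45).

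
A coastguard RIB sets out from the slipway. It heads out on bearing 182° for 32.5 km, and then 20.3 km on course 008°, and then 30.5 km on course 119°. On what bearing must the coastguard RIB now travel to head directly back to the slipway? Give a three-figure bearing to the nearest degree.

Leg 1 (182°, 32.5 km): east 32.5 sin 182° = -1.13, north 32.5 cos 182° = -32.48
Leg 2 (008°, 20.3 km): east 20.3 sin 8° = 2.83, north 20.3 cos 8° = 20.10
Leg 3 (119°, 30.5 km): east 30.5 sin 119° = 26.68, north 30.5 cos 119° = -14.79
Net displacement: 28.37 east, -27.16 north. Direction back to start is (-28.37, 27.16): bearing = atan2(-28.37, 27.16) mod 360° = 313.76° ≈ 314°.

314°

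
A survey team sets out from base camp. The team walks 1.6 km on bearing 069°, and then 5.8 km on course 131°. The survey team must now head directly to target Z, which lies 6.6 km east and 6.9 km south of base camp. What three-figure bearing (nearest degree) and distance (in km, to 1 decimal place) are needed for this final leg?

Leg 1 (069°, 1.6 km): east 1.6 sin 69° = 1.49, north 1.6 cos 69° = 0.57
Leg 2 (131°, 5.8 km): east 5.8 sin 131° = 4.38, north 5.8 cos 131° = -3.81
Current position: (5.87, -3.23). Target: (6.6, -6.9). Remaining: Δeast = 0.73, Δnorth = -3.67.
Bearing = atan2(0.73, -3.67) mod 360° = 168.76°; distance = √((0.73)² + (-3.67)²) = 3.740 km.

169°, 3.7 km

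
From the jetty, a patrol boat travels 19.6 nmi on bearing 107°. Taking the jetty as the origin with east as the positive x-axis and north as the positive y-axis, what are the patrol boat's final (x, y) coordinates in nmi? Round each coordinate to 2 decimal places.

Leg 1 (107°, 19.6 nmi): east 19.6 sin 107° = 18.74, north 19.6 cos 107° = -5.73
Summing: 18.74 nmi east, -5.73 nmi north → (18.74, -5.73).

(18.74, -5.73)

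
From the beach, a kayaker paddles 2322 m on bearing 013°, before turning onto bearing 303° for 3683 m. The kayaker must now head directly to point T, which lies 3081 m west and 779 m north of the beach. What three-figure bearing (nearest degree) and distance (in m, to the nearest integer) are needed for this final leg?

188°, 3527 m

Leg 1 (013°, 2322 m): east 2322 sin 13° = 522.34, north 2322 cos 13° = 2262.49
Leg 2 (303°, 3683 m): east 3683 sin 303° = -3088.82, north 3683 cos 303° = 2005.91
Current position: (-2566.49, 4268.39). Target: (-3081, 779). Remaining: Δeast = -514.51, Δnorth = -3489.39.
Bearing = atan2(-514.51, -3489.39) mod 360° = 188.39°; distance = √((-514.51)² + (-3489.39)²) = 3527.121 m.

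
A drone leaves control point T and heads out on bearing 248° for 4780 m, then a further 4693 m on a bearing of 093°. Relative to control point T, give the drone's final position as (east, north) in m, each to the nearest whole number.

(255, -2036)

Leg 1 (248°, 4780 m): east 4780 sin 248° = -4431.94, north 4780 cos 248° = -1790.62
Leg 2 (093°, 4693 m): east 4693 sin 93° = 4686.57, north 4693 cos 93° = -245.61
Summing: 254.63 m east, -2036.23 m north → (255, -2036).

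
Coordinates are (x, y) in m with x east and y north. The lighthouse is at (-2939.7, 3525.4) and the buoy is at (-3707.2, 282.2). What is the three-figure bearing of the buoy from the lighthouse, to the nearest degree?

193°

Δeast = -3707.2 − -2939.7 = -767.50; Δnorth = 282.2 − 3525.4 = -3243.20.
Bearing = atan2(Δeast, Δnorth) mod 360° = 193.31° ≈ 193°.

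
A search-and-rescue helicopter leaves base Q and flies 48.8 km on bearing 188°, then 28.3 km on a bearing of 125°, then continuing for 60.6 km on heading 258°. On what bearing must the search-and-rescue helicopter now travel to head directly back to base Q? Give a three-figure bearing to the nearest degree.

029°

Leg 1 (188°, 48.8 km): east 48.8 sin 188° = -6.79, north 48.8 cos 188° = -48.33
Leg 2 (125°, 28.3 km): east 28.3 sin 125° = 23.18, north 28.3 cos 125° = -16.23
Leg 3 (258°, 60.6 km): east 60.6 sin 258° = -59.28, north 60.6 cos 258° = -12.60
Net displacement: -42.89 east, -77.16 north. Direction back to start is (42.89, 77.16): bearing = atan2(42.89, 77.16) mod 360° = 29.07° ≈ 029°.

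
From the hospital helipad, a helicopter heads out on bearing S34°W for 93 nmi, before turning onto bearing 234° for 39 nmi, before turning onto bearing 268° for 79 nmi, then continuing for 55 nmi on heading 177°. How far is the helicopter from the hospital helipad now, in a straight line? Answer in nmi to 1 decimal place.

224.4 nmi

Leg 1 (S34°W, 93 nmi): east 93 sin 214° = -52.00, north 93 cos 214° = -77.10
Leg 2 (234°, 39 nmi): east 39 sin 234° = -31.55, north 39 cos 234° = -22.92
Leg 3 (268°, 79 nmi): east 79 sin 268° = -78.95, north 79 cos 268° = -2.76
Leg 4 (177°, 55 nmi): east 55 sin 177° = 2.88, north 55 cos 177° = -54.92
Net: -159.63 east, -157.71 north. Distance = √((-159.63)² + (-157.71)²) = 224.394 nmi.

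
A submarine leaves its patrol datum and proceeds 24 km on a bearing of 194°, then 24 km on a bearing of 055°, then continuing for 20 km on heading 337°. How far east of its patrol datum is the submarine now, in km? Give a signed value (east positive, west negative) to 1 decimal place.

6.0 km

Leg 1 (194°, 24 km): east 24 sin 194° = -5.81, north 24 cos 194° = -23.29
Leg 2 (055°, 24 km): east 24 sin 55° = 19.66, north 24 cos 55° = 13.77
Leg 3 (337°, 20 km): east 20 sin 337° = -7.81, north 20 cos 337° = 18.41
Net east component: 6.04 km.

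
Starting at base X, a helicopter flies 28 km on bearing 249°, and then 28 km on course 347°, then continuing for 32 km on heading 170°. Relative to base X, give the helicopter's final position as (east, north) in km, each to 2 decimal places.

Leg 1 (249°, 28 km): east 28 sin 249° = -26.14, north 28 cos 249° = -10.03
Leg 2 (347°, 28 km): east 28 sin 347° = -6.30, north 28 cos 347° = 27.28
Leg 3 (170°, 32 km): east 32 sin 170° = 5.56, north 32 cos 170° = -31.51
Summing: -26.88 km east, -14.27 km north → (-26.88, -14.27).

(-26.88, -14.27)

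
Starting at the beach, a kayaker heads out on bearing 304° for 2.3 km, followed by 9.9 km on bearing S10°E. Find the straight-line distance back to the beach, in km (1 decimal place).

8.5 km

Leg 1 (304°, 2.3 km): east 2.3 sin 304° = -1.91, north 2.3 cos 304° = 1.29
Leg 2 (S10°E, 9.9 km): east 9.9 sin 170° = 1.72, north 9.9 cos 170° = -9.75
Net: -0.19 east, -8.46 north. Distance = √((-0.19)² + (-8.46)²) = 8.466 km.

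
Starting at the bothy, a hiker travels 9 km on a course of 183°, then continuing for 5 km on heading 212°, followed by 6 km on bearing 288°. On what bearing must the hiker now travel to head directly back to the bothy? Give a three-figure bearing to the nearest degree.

Leg 1 (183°, 9 km): east 9 sin 183° = -0.47, north 9 cos 183° = -8.99
Leg 2 (212°, 5 km): east 5 sin 212° = -2.65, north 5 cos 212° = -4.24
Leg 3 (288°, 6 km): east 6 sin 288° = -5.71, north 6 cos 288° = 1.85
Net displacement: -8.83 east, -11.37 north. Direction back to start is (8.83, 11.37): bearing = atan2(8.83, 11.37) mod 360° = 37.81° ≈ 038°.

038°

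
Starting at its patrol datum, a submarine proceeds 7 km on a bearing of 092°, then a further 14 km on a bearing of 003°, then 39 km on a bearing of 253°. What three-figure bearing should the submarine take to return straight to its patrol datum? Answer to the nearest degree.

095°

Leg 1 (092°, 7 km): east 7 sin 92° = 7.00, north 7 cos 92° = -0.24
Leg 2 (003°, 14 km): east 14 sin 3° = 0.73, north 14 cos 3° = 13.98
Leg 3 (253°, 39 km): east 39 sin 253° = -37.30, north 39 cos 253° = -11.40
Net displacement: -29.57 east, 2.33 north. Direction back to start is (29.57, -2.33): bearing = atan2(29.57, -2.33) mod 360° = 94.51° ≈ 095°.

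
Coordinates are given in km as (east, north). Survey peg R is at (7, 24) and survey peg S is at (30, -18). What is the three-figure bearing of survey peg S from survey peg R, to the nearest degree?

151°

Δeast = 30 − 7 = 23.00; Δnorth = -18 − 24 = -42.00.
Bearing = atan2(Δeast, Δnorth) mod 360° = 151.29° ≈ 151°.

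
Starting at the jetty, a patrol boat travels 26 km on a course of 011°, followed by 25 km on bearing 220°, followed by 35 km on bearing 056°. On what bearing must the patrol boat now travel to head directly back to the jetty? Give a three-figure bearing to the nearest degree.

215°

Leg 1 (011°, 26 km): east 26 sin 11° = 4.96, north 26 cos 11° = 25.52
Leg 2 (220°, 25 km): east 25 sin 220° = -16.07, north 25 cos 220° = -19.15
Leg 3 (056°, 35 km): east 35 sin 56° = 29.02, north 35 cos 56° = 19.57
Net displacement: 17.91 east, 25.94 north. Direction back to start is (-17.91, -25.94): bearing = atan2(-17.91, -25.94) mod 360° = 214.62° ≈ 215°.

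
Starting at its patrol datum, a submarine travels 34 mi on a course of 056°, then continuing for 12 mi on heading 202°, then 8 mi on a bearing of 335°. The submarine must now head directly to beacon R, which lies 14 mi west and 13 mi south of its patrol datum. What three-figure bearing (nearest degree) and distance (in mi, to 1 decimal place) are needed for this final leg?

231°, 44.4 mi

Leg 1 (056°, 34 mi): east 34 sin 56° = 28.19, north 34 cos 56° = 19.01
Leg 2 (202°, 12 mi): east 12 sin 202° = -4.50, north 12 cos 202° = -11.13
Leg 3 (335°, 8 mi): east 8 sin 335° = -3.38, north 8 cos 335° = 7.25
Current position: (20.31, 15.14). Target: (-14, -13). Remaining: Δeast = -34.31, Δnorth = -28.14.
Bearing = atan2(-34.31, -28.14) mod 360° = 230.65°; distance = √((-34.31)² + (-28.14)²) = 44.373 mi.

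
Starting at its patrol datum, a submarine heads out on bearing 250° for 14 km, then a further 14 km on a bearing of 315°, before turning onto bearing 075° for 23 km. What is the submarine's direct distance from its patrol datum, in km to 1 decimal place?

11.1 km

Leg 1 (250°, 14 km): east 14 sin 250° = -13.16, north 14 cos 250° = -4.79
Leg 2 (315°, 14 km): east 14 sin 315° = -9.90, north 14 cos 315° = 9.90
Leg 3 (075°, 23 km): east 23 sin 75° = 22.22, north 23 cos 75° = 5.95
Net: -0.84 east, 11.06 north. Distance = √((-0.84)² + (11.06)²) = 11.096 km.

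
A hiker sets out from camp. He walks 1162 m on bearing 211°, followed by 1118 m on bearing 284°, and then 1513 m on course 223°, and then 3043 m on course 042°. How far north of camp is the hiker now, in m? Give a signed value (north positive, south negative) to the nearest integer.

429 m

Leg 1 (211°, 1162 m): east 1162 sin 211° = -598.47, north 1162 cos 211° = -996.03
Leg 2 (284°, 1118 m): east 1118 sin 284° = -1084.79, north 1118 cos 284° = 270.47
Leg 3 (223°, 1513 m): east 1513 sin 223° = -1031.86, north 1513 cos 223° = -1106.54
Leg 4 (042°, 3043 m): east 3043 sin 42° = 2036.16, north 3043 cos 42° = 2261.39
Net north component: 429.29 m.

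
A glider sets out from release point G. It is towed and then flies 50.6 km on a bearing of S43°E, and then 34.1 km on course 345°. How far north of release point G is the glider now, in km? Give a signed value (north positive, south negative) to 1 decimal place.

Leg 1 (S43°E, 50.6 km): east 50.6 sin 137° = 34.51, north 50.6 cos 137° = -37.01
Leg 2 (345°, 34.1 km): east 34.1 sin 345° = -8.83, north 34.1 cos 345° = 32.94
Net north component: -4.07 km.

-4.1 km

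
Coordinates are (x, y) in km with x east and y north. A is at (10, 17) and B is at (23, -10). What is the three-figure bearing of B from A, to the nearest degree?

154°

Δeast = 23 − 10 = 13.00; Δnorth = -10 − 17 = -27.00.
Bearing = atan2(Δeast, Δnorth) mod 360° = 154.29° ≈ 154°.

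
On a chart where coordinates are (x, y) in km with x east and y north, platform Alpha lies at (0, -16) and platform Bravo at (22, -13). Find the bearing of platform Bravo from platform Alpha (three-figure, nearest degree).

Δeast = 22 − 0 = 22.00; Δnorth = -13 − -16 = 3.00.
Bearing = atan2(Δeast, Δnorth) mod 360° = 82.23° ≈ 082°.

082°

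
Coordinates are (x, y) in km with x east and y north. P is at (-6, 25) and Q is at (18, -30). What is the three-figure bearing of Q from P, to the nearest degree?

156°

Δeast = 18 − -6 = 24.00; Δnorth = -30 − 25 = -55.00.
Bearing = atan2(Δeast, Δnorth) mod 360° = 156.43° ≈ 156°.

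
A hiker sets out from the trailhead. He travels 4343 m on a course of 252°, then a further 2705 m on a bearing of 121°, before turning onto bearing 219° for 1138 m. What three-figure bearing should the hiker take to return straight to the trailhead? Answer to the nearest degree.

Leg 1 (252°, 4343 m): east 4343 sin 252° = -4130.44, north 4343 cos 252° = -1342.06
Leg 2 (121°, 2705 m): east 2705 sin 121° = 2318.64, north 2705 cos 121° = -1393.18
Leg 3 (219°, 1138 m): east 1138 sin 219° = -716.17, north 1138 cos 219° = -884.39
Net displacement: -2527.97 east, -3619.63 north. Direction back to start is (2527.97, 3619.63): bearing = atan2(2527.97, 3619.63) mod 360° = 34.93° ≈ 035°.

035°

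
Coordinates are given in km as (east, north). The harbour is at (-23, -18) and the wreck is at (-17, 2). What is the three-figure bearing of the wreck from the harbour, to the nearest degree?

017°

Δeast = -17 − -23 = 6.00; Δnorth = 2 − -18 = 20.00.
Bearing = atan2(Δeast, Δnorth) mod 360° = 16.70° ≈ 017°.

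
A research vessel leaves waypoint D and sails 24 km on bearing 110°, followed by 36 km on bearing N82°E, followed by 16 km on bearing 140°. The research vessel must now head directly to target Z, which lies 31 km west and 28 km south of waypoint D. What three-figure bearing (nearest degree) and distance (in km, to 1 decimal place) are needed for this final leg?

263°, 100.3 km

Leg 1 (110°, 24 km): east 24 sin 110° = 22.55, north 24 cos 110° = -8.21
Leg 2 (N82°E, 36 km): east 36 sin 82° = 35.65, north 36 cos 82° = 5.01
Leg 3 (140°, 16 km): east 16 sin 140° = 10.28, north 16 cos 140° = -12.26
Current position: (68.49, -15.45). Target: (-31, -28). Remaining: Δeast = -99.49, Δnorth = -12.55.
Bearing = atan2(-99.49, -12.55) mod 360° = 262.81°; distance = √((-99.49)² + (-12.55)²) = 100.275 km.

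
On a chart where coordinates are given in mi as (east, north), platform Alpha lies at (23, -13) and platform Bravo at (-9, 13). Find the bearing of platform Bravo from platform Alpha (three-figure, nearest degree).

309°

Δeast = -9 − 23 = -32.00; Δnorth = 13 − -13 = 26.00.
Bearing = atan2(Δeast, Δnorth) mod 360° = 309.09° ≈ 309°.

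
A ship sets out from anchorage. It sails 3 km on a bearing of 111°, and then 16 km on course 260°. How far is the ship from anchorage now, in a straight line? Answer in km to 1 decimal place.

Leg 1 (111°, 3 km): east 3 sin 111° = 2.80, north 3 cos 111° = -1.08
Leg 2 (260°, 16 km): east 16 sin 260° = -15.76, north 16 cos 260° = -2.78
Net: -12.96 east, -3.85 north. Distance = √((-12.96)² + (-3.85)²) = 13.517 km.

13.5 km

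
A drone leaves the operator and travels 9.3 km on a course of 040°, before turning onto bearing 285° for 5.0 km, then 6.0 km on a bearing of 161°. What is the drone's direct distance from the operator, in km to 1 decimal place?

4.1 km

Leg 1 (040°, 9.3 km): east 9.3 sin 40° = 5.98, north 9.3 cos 40° = 7.12
Leg 2 (285°, 5.0 km): east 5.0 sin 285° = -4.83, north 5.0 cos 285° = 1.29
Leg 3 (161°, 6.0 km): east 6.0 sin 161° = 1.95, north 6.0 cos 161° = -5.67
Net: 3.10 east, 2.75 north. Distance = √((3.10)² + (2.75)²) = 4.142 km.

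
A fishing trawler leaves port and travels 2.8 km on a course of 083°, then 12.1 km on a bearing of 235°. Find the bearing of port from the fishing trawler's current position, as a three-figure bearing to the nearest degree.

Leg 1 (083°, 2.8 km): east 2.8 sin 83° = 2.78, north 2.8 cos 83° = 0.34
Leg 2 (235°, 12.1 km): east 12.1 sin 235° = -9.91, north 12.1 cos 235° = -6.94
Net displacement: -7.13 east, -6.60 north. Direction back to start is (7.13, 6.60): bearing = atan2(7.13, 6.60) mod 360° = 47.23° ≈ 047°.

047°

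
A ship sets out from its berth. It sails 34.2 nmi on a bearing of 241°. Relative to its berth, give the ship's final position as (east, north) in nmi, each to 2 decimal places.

(-29.91, -16.58)

Leg 1 (241°, 34.2 nmi): east 34.2 sin 241° = -29.91, north 34.2 cos 241° = -16.58
Summing: -29.91 nmi east, -16.58 nmi north → (-29.91, -16.58).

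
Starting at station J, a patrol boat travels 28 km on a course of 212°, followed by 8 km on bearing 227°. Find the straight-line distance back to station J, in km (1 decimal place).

35.8 km

Leg 1 (212°, 28 km): east 28 sin 212° = -14.84, north 28 cos 212° = -23.75
Leg 2 (227°, 8 km): east 8 sin 227° = -5.85, north 8 cos 227° = -5.46
Net: -20.69 east, -29.20 north. Distance = √((-20.69)² + (-29.20)²) = 35.787 km.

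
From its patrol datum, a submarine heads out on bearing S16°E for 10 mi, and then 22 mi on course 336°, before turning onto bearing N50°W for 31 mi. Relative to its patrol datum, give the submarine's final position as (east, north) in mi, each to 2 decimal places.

Leg 1 (S16°E, 10 mi): east 10 sin 164° = 2.76, north 10 cos 164° = -9.61
Leg 2 (336°, 22 mi): east 22 sin 336° = -8.95, north 22 cos 336° = 20.10
Leg 3 (N50°W, 31 mi): east 31 sin 310° = -23.75, north 31 cos 310° = 19.93
Summing: -29.94 mi east, 30.41 mi north → (-29.94, 30.41).

(-29.94, 30.41)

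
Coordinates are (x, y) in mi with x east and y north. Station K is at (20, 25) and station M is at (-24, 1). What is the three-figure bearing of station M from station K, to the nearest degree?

Δeast = -24 − 20 = -44.00; Δnorth = 1 − 25 = -24.00.
Bearing = atan2(Δeast, Δnorth) mod 360° = 241.39° ≈ 241°.

241°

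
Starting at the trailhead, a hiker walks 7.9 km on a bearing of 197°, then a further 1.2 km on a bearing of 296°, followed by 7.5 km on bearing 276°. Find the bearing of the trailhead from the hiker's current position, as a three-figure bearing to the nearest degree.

060°

Leg 1 (197°, 7.9 km): east 7.9 sin 197° = -2.31, north 7.9 cos 197° = -7.55
Leg 2 (296°, 1.2 km): east 1.2 sin 296° = -1.08, north 1.2 cos 296° = 0.53
Leg 3 (276°, 7.5 km): east 7.5 sin 276° = -7.46, north 7.5 cos 276° = 0.78
Net displacement: -10.85 east, -6.24 north. Direction back to start is (10.85, 6.24): bearing = atan2(10.85, 6.24) mod 360° = 60.07° ≈ 060°.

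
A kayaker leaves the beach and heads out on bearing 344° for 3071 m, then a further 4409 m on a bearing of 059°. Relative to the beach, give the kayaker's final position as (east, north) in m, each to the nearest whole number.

Leg 1 (344°, 3071 m): east 3071 sin 344° = -846.48, north 3071 cos 344° = 2952.03
Leg 2 (059°, 4409 m): east 4409 sin 59° = 3779.25, north 4409 cos 59° = 2270.80
Summing: 2932.77 m east, 5222.84 m north → (2933, 5223).

(2933, 5223)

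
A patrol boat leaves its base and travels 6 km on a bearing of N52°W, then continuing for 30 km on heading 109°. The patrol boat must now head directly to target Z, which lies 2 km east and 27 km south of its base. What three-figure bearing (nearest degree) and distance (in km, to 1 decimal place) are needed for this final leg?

Leg 1 (N52°W, 6 km): east 6 sin 308° = -4.73, north 6 cos 308° = 3.69
Leg 2 (109°, 30 km): east 30 sin 109° = 28.37, north 30 cos 109° = -9.77
Current position: (23.64, -6.07). Target: (2, -27). Remaining: Δeast = -21.64, Δnorth = -20.93.
Bearing = atan2(-21.64, -20.93) mod 360° = 225.96°; distance = √((-21.64)² + (-20.93)²) = 30.102 km.

226°, 30.1 km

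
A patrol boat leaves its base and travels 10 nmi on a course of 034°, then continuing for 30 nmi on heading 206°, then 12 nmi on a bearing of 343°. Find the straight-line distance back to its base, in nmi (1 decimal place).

13.2 nmi

Leg 1 (034°, 10 nmi): east 10 sin 34° = 5.59, north 10 cos 34° = 8.29
Leg 2 (206°, 30 nmi): east 30 sin 206° = -13.15, north 30 cos 206° = -26.96
Leg 3 (343°, 12 nmi): east 12 sin 343° = -3.51, north 12 cos 343° = 11.48
Net: -11.07 east, -7.20 north. Distance = √((-11.07)² + (-7.20)²) = 13.202 nmi.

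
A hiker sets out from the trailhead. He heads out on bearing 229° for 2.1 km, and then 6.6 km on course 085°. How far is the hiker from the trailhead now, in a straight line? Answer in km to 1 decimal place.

Leg 1 (229°, 2.1 km): east 2.1 sin 229° = -1.58, north 2.1 cos 229° = -1.38
Leg 2 (085°, 6.6 km): east 6.6 sin 85° = 6.57, north 6.6 cos 85° = 0.58
Net: 4.99 east, -0.80 north. Distance = √((4.99)² + (-0.80)²) = 5.054 km.

5.1 km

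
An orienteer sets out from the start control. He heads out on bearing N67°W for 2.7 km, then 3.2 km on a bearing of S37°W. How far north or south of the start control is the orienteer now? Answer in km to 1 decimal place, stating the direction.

Leg 1 (N67°W, 2.7 km): east 2.7 sin 293° = -2.49, north 2.7 cos 293° = 1.05
Leg 2 (S37°W, 3.2 km): east 3.2 sin 217° = -1.93, north 3.2 cos 217° = -2.56
Net north component: -1.50 km.

1.5 km south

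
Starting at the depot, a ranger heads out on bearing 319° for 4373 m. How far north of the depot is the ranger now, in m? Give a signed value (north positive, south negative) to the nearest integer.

Leg 1 (319°, 4373 m): east 4373 sin 319° = -2868.95, north 4373 cos 319° = 3300.34
Net north component: 3300.34 m.

3300 m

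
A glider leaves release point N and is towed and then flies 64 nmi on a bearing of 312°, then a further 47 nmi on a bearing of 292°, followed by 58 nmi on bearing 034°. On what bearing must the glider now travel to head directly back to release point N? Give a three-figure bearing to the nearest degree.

Leg 1 (312°, 64 nmi): east 64 sin 312° = -47.56, north 64 cos 312° = 42.82
Leg 2 (292°, 47 nmi): east 47 sin 292° = -43.58, north 47 cos 292° = 17.61
Leg 3 (034°, 58 nmi): east 58 sin 34° = 32.43, north 58 cos 34° = 48.08
Net displacement: -58.71 east, 108.52 north. Direction back to start is (58.71, -108.52): bearing = atan2(58.71, -108.52) mod 360° = 151.59° ≈ 152°.

152°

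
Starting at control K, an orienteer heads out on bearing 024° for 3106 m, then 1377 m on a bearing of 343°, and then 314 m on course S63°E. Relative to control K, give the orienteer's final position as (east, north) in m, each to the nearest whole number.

(1141, 4012)

Leg 1 (024°, 3106 m): east 3106 sin 24° = 1263.32, north 3106 cos 24° = 2837.47
Leg 2 (343°, 1377 m): east 1377 sin 343° = -402.60, north 1377 cos 343° = 1316.83
Leg 3 (S63°E, 314 m): east 314 sin 117° = 279.78, north 314 cos 117° = -142.55
Summing: 1140.50 m east, 4011.75 m north → (1141, 4012).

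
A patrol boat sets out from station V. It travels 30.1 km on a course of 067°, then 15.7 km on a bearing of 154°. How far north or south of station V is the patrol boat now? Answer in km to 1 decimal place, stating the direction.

2.4 km south

Leg 1 (067°, 30.1 km): east 30.1 sin 67° = 27.71, north 30.1 cos 67° = 11.76
Leg 2 (154°, 15.7 km): east 15.7 sin 154° = 6.88, north 15.7 cos 154° = -14.11
Net north component: -2.35 km.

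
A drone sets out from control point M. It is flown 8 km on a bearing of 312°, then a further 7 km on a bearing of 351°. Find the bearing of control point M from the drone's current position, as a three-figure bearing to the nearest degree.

150°

Leg 1 (312°, 8 km): east 8 sin 312° = -5.95, north 8 cos 312° = 5.35
Leg 2 (351°, 7 km): east 7 sin 351° = -1.10, north 7 cos 351° = 6.91
Net displacement: -7.04 east, 12.27 north. Direction back to start is (7.04, -12.27): bearing = atan2(7.04, -12.27) mod 360° = 150.15° ≈ 150°.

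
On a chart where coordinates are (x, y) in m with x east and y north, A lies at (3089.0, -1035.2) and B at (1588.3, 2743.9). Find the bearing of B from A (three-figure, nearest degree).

338°

Δeast = 1588.3 − 3089.0 = -1500.70; Δnorth = 2743.9 − -1035.2 = 3779.10.
Bearing = atan2(Δeast, Δnorth) mod 360° = 338.34° ≈ 338°.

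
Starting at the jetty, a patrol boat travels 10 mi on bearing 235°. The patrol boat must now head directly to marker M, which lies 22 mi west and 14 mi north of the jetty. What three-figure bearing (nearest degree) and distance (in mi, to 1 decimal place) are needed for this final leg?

Leg 1 (235°, 10 mi): east 10 sin 235° = -8.19, north 10 cos 235° = -5.74
Current position: (-8.19, -5.74). Target: (-22, 14). Remaining: Δeast = -13.81, Δnorth = 19.74.
Bearing = atan2(-13.81, 19.74) mod 360° = 325.02°; distance = √((-13.81)² + (19.74)²) = 24.087 mi.

325°, 24.1 mi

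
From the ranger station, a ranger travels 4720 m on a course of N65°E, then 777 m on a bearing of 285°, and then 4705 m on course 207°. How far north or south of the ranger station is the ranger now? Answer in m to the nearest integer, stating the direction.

Leg 1 (N65°E, 4720 m): east 4720 sin 65° = 4277.77, north 4720 cos 65° = 1994.76
Leg 2 (285°, 777 m): east 777 sin 285° = -750.52, north 777 cos 285° = 201.10
Leg 3 (207°, 4705 m): east 4705 sin 207° = -2136.03, north 4705 cos 207° = -4192.19
Net north component: -1996.33 m.

1996 m south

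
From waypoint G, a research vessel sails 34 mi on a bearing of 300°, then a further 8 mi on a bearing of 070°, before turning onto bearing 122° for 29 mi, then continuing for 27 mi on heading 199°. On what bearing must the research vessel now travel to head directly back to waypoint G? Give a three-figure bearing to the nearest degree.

Leg 1 (300°, 34 mi): east 34 sin 300° = -29.44, north 34 cos 300° = 17.00
Leg 2 (070°, 8 mi): east 8 sin 70° = 7.52, north 8 cos 70° = 2.74
Leg 3 (122°, 29 mi): east 29 sin 122° = 24.59, north 29 cos 122° = -15.37
Leg 4 (199°, 27 mi): east 27 sin 199° = -8.79, north 27 cos 199° = -25.53
Net displacement: -6.12 east, -21.16 north. Direction back to start is (6.12, 21.16): bearing = atan2(6.12, 21.16) mod 360° = 16.14° ≈ 016°.

016°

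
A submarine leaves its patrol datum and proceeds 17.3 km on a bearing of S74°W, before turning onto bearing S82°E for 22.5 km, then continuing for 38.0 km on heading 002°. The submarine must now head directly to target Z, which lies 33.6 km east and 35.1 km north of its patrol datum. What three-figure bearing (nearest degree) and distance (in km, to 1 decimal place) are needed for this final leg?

Leg 1 (S74°W, 17.3 km): east 17.3 sin 254° = -16.63, north 17.3 cos 254° = -4.77
Leg 2 (S82°E, 22.5 km): east 22.5 sin 98° = 22.28, north 22.5 cos 98° = -3.13
Leg 3 (002°, 38.0 km): east 38.0 sin 2° = 1.33, north 38.0 cos 2° = 37.98
Current position: (6.98, 30.08). Target: (33.6, 35.1). Remaining: Δeast = 26.62, Δnorth = 5.02.
Bearing = atan2(26.62, 5.02) mod 360° = 79.32°; distance = √((26.62)² + (5.02)²) = 27.092 km.

079°, 27.1 km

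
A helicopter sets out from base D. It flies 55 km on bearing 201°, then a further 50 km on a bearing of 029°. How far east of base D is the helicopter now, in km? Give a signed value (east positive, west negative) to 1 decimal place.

Leg 1 (201°, 55 km): east 55 sin 201° = -19.71, north 55 cos 201° = -51.35
Leg 2 (029°, 50 km): east 50 sin 29° = 24.24, north 50 cos 29° = 43.73
Net east component: 4.53 km.

4.5 km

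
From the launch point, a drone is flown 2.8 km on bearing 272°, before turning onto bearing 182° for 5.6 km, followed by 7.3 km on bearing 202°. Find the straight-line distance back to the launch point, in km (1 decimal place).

Leg 1 (272°, 2.8 km): east 2.8 sin 272° = -2.80, north 2.8 cos 272° = 0.10
Leg 2 (182°, 5.6 km): east 5.6 sin 182° = -0.20, north 5.6 cos 182° = -5.60
Leg 3 (202°, 7.3 km): east 7.3 sin 202° = -2.73, north 7.3 cos 202° = -6.77
Net: -5.73 east, -12.27 north. Distance = √((-5.73)² + (-12.27)²) = 13.539 km.

13.5 km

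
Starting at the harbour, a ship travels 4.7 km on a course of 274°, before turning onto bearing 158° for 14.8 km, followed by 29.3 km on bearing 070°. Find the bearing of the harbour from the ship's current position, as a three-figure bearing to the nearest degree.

277°

Leg 1 (274°, 4.7 km): east 4.7 sin 274° = -4.69, north 4.7 cos 274° = 0.33
Leg 2 (158°, 14.8 km): east 14.8 sin 158° = 5.54, north 14.8 cos 158° = -13.72
Leg 3 (070°, 29.3 km): east 29.3 sin 70° = 27.53, north 29.3 cos 70° = 10.02
Net displacement: 28.39 east, -3.37 north. Direction back to start is (-28.39, 3.37): bearing = atan2(-28.39, 3.37) mod 360° = 276.78° ≈ 277°.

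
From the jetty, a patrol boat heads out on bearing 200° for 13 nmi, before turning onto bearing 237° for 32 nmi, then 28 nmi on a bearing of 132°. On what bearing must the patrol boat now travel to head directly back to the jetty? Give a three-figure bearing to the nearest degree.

012°

Leg 1 (200°, 13 nmi): east 13 sin 200° = -4.45, north 13 cos 200° = -12.22
Leg 2 (237°, 32 nmi): east 32 sin 237° = -26.84, north 32 cos 237° = -17.43
Leg 3 (132°, 28 nmi): east 28 sin 132° = 20.81, north 28 cos 132° = -18.74
Net displacement: -10.48 east, -48.38 north. Direction back to start is (10.48, 48.38): bearing = atan2(10.48, 48.38) mod 360° = 12.22° ≈ 012°.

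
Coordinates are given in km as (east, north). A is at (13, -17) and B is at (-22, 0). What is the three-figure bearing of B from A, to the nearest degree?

296°

Δeast = -22 − 13 = -35.00; Δnorth = 0 − -17 = 17.00.
Bearing = atan2(Δeast, Δnorth) mod 360° = 295.91° ≈ 296°.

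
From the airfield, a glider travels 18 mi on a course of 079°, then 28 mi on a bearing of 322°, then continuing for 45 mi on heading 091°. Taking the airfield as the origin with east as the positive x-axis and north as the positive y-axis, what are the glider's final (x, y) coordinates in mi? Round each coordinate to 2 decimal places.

Leg 1 (079°, 18 mi): east 18 sin 79° = 17.67, north 18 cos 79° = 3.43
Leg 2 (322°, 28 mi): east 28 sin 322° = -17.24, north 28 cos 322° = 22.06
Leg 3 (091°, 45 mi): east 45 sin 91° = 44.99, north 45 cos 91° = -0.79
Summing: 45.42 mi east, 24.71 mi north → (45.42, 24.71).

(45.42, 24.71)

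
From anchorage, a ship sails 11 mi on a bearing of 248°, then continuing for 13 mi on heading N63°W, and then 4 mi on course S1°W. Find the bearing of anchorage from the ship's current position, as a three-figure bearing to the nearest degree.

Leg 1 (248°, 11 mi): east 11 sin 248° = -10.20, north 11 cos 248° = -4.12
Leg 2 (N63°W, 13 mi): east 13 sin 297° = -11.58, north 13 cos 297° = 5.90
Leg 3 (S1°W, 4 mi): east 4 sin 181° = -0.07, north 4 cos 181° = -4.00
Net displacement: -21.85 east, -2.22 north. Direction back to start is (21.85, 2.22): bearing = atan2(21.85, 2.22) mod 360° = 84.20° ≈ 084°.

084°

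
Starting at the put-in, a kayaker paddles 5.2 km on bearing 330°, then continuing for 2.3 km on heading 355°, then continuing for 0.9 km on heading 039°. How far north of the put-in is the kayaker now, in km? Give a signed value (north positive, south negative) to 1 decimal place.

7.5 km

Leg 1 (330°, 5.2 km): east 5.2 sin 330° = -2.60, north 5.2 cos 330° = 4.50
Leg 2 (355°, 2.3 km): east 2.3 sin 355° = -0.20, north 2.3 cos 355° = 2.29
Leg 3 (039°, 0.9 km): east 0.9 sin 39° = 0.57, north 0.9 cos 39° = 0.70
Net north component: 7.49 km.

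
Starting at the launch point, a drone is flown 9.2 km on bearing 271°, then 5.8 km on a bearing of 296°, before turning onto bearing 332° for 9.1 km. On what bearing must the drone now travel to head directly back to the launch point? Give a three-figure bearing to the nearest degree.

Leg 1 (271°, 9.2 km): east 9.2 sin 271° = -9.20, north 9.2 cos 271° = 0.16
Leg 2 (296°, 5.8 km): east 5.8 sin 296° = -5.21, north 5.8 cos 296° = 2.54
Leg 3 (332°, 9.1 km): east 9.1 sin 332° = -4.27, north 9.1 cos 332° = 8.03
Net displacement: -18.68 east, 10.74 north. Direction back to start is (18.68, -10.74): bearing = atan2(18.68, -10.74) mod 360° = 119.89° ≈ 120°.

120°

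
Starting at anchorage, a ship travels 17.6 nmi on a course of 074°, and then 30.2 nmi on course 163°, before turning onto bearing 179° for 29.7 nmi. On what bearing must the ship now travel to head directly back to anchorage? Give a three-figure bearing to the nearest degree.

334°

Leg 1 (074°, 17.6 nmi): east 17.6 sin 74° = 16.92, north 17.6 cos 74° = 4.85
Leg 2 (163°, 30.2 nmi): east 30.2 sin 163° = 8.83, north 30.2 cos 163° = -28.88
Leg 3 (179°, 29.7 nmi): east 29.7 sin 179° = 0.52, north 29.7 cos 179° = -29.70
Net displacement: 26.27 east, -53.72 north. Direction back to start is (-26.27, 53.72): bearing = atan2(-26.27, 53.72) mod 360° = 333.95° ≈ 334°.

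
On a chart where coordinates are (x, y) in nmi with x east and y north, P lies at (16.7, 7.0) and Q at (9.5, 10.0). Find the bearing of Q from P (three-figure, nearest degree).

Δeast = 9.5 − 16.7 = -7.20; Δnorth = 10.0 − 7.0 = 3.00.
Bearing = atan2(Δeast, Δnorth) mod 360° = 292.62° ≈ 293°.

293°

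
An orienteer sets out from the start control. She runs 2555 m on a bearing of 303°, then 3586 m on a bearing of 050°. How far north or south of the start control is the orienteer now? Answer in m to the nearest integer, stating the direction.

Leg 1 (303°, 2555 m): east 2555 sin 303° = -2142.80, north 2555 cos 303° = 1391.55
Leg 2 (050°, 3586 m): east 3586 sin 50° = 2747.04, north 3586 cos 50° = 2305.04
Net north component: 3696.59 m.

3697 m north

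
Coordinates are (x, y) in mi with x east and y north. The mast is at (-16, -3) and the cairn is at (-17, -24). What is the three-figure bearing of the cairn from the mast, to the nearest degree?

Δeast = -17 − -16 = -1.00; Δnorth = -24 − -3 = -21.00.
Bearing = atan2(Δeast, Δnorth) mod 360° = 182.73° ≈ 183°.

183°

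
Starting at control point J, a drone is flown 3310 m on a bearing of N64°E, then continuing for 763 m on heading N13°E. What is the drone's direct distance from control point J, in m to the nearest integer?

Leg 1 (N64°E, 3310 m): east 3310 sin 64° = 2975.01, north 3310 cos 64° = 1451.01
Leg 2 (N13°E, 763 m): east 763 sin 13° = 171.64, north 763 cos 13° = 743.44
Net: 3146.65 east, 2194.45 north. Distance = √((3146.65)² + (2194.45)²) = 3836.275 m.

3836 m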